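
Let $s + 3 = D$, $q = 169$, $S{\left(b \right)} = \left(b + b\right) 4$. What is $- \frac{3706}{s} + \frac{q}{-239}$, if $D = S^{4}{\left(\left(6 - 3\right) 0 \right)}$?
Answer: $\frac{885227}{717} \approx 1234.6$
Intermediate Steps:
$S{\left(b \right)} = 8 b$ ($S{\left(b \right)} = 2 b 4 = 8 b$)
$D = 0$ ($D = \left(8 \left(6 - 3\right) 0\right)^{4} = \left(8 \cdot 3 \cdot 0\right)^{4} = \left(8 \cdot 0\right)^{4} = 0^{4} = 0$)
$s = -3$ ($s = -3 + 0 = -3$)
$- \frac{3706}{s} + \frac{q}{-239} = - \frac{3706}{-3} + \frac{169}{-239} = \left(-3706\right) \left(- \frac{1}{3}\right) + 169 \left(- \frac{1}{239}\right) = \frac{3706}{3} - \frac{169}{239} = \frac{885227}{717}$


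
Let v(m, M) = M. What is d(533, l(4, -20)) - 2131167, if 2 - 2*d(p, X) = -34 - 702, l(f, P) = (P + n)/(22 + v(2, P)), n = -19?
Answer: -2130798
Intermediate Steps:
l(f, P) = (-19 + P)/(22 + P) (l(f, P) = (P - 19)/(22 + P) = (-19 + P)/(22 + P))
d(p, X) = 369 (d(p, X) = 1 - (-34 - 702)/2 = 1 - 1/2*(-736) = 1 + 368 = 369)
d(533, l(4, -20)) - 2131167 = 369 - 2131167 = -2130798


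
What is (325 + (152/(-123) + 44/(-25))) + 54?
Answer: 1156213/3075 ≈ 376.00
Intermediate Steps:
(325 + (152/(-123) + 44/(-25))) + 54 = (325 + (152*(-1/123) + 44*(-1/25))) + 54 = (325 + (-152/123 - 44/25)) + 54 = (325 - 9212/3075) + 54 = 990163/3075 + 54 = 1156213/3075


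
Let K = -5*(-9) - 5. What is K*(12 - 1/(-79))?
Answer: 37960/79 ≈ 480.51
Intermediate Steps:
K = 40 (K = 45 - 5 = 40)
K*(12 - 1/(-79)) = 40*(12 - 1/(-79)) = 40*(12 - 1*(-1/79)) = 40*(12 + 1/79) = 40*(949/79) = 37960/79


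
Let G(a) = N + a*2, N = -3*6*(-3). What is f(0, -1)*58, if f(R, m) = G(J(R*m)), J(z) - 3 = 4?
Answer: 3944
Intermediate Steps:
J(z) = 7 (J(z) = 3 + 4 = 7)
N = 54 (N = -18*(-3) = 54)
G(a) = 54 + 2*a (G(a) = 54 + a*2 = 54 + 2*a)
f(R, m) = 68 (f(R, m) = 54 + 2*7 = 54 + 14 = 68)
f(0, -1)*58 = 68*58 = 3944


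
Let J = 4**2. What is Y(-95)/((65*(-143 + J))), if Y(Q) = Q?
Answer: 19/1651 ≈ 0.011508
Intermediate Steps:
J = 16
Y(-95)/((65*(-143 + J))) = -95*1/(65*(-143 + 16)) = -95/(65*(-127)) = -95/(-8255) = -95*(-1/8255) = 19/1651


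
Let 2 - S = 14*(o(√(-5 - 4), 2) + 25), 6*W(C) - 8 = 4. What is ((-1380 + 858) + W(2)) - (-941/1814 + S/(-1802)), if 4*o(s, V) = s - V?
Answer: -424678363/817207 - 21*I/3604 ≈ -519.67 - 0.0058269*I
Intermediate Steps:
o(s, V) = -V/4 + s/4 (o(s, V) = (s - V)/4 = -V/4 + s/4)
W(C) = 2 (W(C) = 4/3 + (⅙)*4 = 4/3 + ⅔ = 2)
S = -341 - 21*I/2 (S = 2 - 14*((-¼*2 + √(-5 - 4)/4) + 25) = 2 - 14*((-½ + √(-9)/4) + 25) = 2 - 14*((-½ + (3*I)/4) + 25) = 2 - 14*((-½ + 3*I/4) + 25) = 2 - 14*(49/2 + 3*I/4) = 2 - (343 + 21*I/2) = 2 + (-343 - 21*I/2) = -341 - 21*I/2 ≈ -341.0 - 10.5*I)
((-1380 + 858) + W(2)) - (-941/1814 + S/(-1802)) = ((-1380 + 858) + 2) - (-941/1814 + (-341 - 21*I/2)/(-1802)) = (-522 + 2) - (-941*1/1814 + (-341 - 21*I/2)*(-1/1802)) = -520 - (-941/1814 + (341/1802 + 21*I/3604)) = -520 - (-269277/817207 + 21*I/3604) = -520 + (269277/817207 - 21*I/3604) = -424678363/817207 - 21*I/3604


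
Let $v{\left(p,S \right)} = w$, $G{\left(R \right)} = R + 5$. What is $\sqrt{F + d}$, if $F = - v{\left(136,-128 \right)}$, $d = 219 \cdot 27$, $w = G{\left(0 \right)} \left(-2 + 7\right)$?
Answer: $16 \sqrt{23} \approx 76.733$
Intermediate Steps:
$G{\left(R \right)} = 5 + R$
$w = 25$ ($w = \left(5 + 0\right) \left(-2 + 7\right) = 5 \cdot 5 = 25$)
$v{\left(p,S \right)} = 25$
$d = 5913$
$F = -25$ ($F = \left(-1\right) 25 = -25$)
$\sqrt{F + d} = \sqrt{-25 + 5913} = \sqrt{5888} = 16 \sqrt{23}$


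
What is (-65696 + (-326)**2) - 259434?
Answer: -218854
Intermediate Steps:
(-65696 + (-326)**2) - 259434 = (-65696 + 106276) - 259434 = 40580 - 259434 = -218854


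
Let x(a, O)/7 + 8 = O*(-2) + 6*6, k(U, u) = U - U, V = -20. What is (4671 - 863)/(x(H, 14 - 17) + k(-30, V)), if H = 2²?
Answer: 16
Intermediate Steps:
k(U, u) = 0
H = 4
x(a, O) = 196 - 14*O (x(a, O) = -56 + 7*(O*(-2) + 6*6) = -56 + 7*(-2*O + 36) = -56 + 7*(36 - 2*O) = -56 + (252 - 14*O) = 196 - 14*O)
(4671 - 863)/(x(H, 14 - 17) + k(-30, V)) = (4671 - 863)/((196 - 14*(14 - 17)) + 0) = 3808/((196 - 14*(-3)) + 0) = 3808/((196 + 42) + 0) = 3808/(238 + 0) = 3808/238 = 3808*(1/238) = 16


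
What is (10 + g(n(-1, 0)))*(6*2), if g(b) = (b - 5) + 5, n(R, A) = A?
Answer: 120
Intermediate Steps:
g(b) = b (g(b) = (-5 + b) + 5 = b)
(10 + g(n(-1, 0)))*(6*2) = (10 + 0)*(6*2) = 10*12 = 120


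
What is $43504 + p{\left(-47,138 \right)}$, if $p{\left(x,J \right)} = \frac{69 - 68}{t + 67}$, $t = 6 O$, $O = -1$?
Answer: $\frac{2653745}{61} \approx 43504.0$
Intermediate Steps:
$t = -6$ ($t = 6 \left(-1\right) = -6$)
$p{\left(x,J \right)} = \frac{1}{61}$ ($p{\left(x,J \right)} = \frac{69 - 68}{-6 + 67} = 1 \cdot \frac{1}{61} = \frac{1}{61}$)
$43504 + p{\left(-47,138 \right)} = 43504 + \frac{1}{61} = \frac{2653745}{61}$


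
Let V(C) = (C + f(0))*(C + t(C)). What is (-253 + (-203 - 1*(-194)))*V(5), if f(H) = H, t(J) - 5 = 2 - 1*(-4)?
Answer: -20960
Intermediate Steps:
t(J) = 11 (t(J) = 5 + (2 - 1*(-4)) = 5 + (2 + 4) = 5 + 6 = 11)
V(C) = C*(11 + C) (V(C) = (C + 0)*(C + 11) = C*(11 + C))
(-253 + (-203 - 1*(-194)))*V(5) = (-253 + (-203 - 1*(-194)))*(5*(11 + 5)) = (-253 + (-203 + 194))*(5*16) = (-253 - 9)*80 = -262*80 = -20960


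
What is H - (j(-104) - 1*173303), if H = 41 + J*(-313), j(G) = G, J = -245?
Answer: 250133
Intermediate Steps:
H = 76726 (H = 41 - 245*(-313) = 41 + 76685 = 76726)
H - (j(-104) - 1*173303) = 76726 - (-104 - 1*173303) = 76726 - (-104 - 173303) = 76726 - 1*(-173407) = 76726 + 173407 = 250133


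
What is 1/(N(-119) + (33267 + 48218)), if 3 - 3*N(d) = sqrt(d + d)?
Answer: 366687/29879857001 + 3*I*sqrt(238)/59759714002 ≈ 1.2272e-5 + 7.7446e-10*I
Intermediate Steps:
N(d) = 1 - sqrt(2)*sqrt(d)/3 (N(d) = 1 - sqrt(d + d)/3 = 1 - sqrt(2)*sqrt(d)/3)
1/(N(-119) + (33267 + 48218)) = 1/((1 - sqrt(2)*sqrt(-119)/3) + (33267 + 48218)) = 1/((1 - sqrt(2)*I*sqrt(119)/3) + 81485) = 1/((1 - I*sqrt(238)/3) + 81485) = 1/(81486 - I*sqrt(238)/3)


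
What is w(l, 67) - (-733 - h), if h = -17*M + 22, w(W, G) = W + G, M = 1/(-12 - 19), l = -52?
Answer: 23887/31 ≈ 770.55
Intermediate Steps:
M = -1/31 (M = 1/(-31) = -1/31 ≈ -0.032258)
w(W, G) = G + W
h = 699/31 (h = -17*(-1/31) + 22 = 17/31 + 22 = 699/31 ≈ 22.548)
w(l, 67) - (-733 - h) = (67 - 52) - (-733 - 1*699/31) = 15 - (-733 - 699/31) = 15 - 1*(-23422/31) = 15 + 23422/31 = 23887/31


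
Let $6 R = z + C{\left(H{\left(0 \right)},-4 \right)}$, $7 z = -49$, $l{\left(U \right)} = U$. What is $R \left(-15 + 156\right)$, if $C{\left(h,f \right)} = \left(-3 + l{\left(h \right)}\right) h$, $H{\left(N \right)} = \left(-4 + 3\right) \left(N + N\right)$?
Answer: $- \frac{329}{2} \approx -164.5$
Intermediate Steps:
$H{\left(N \right)} = - 2 N$
$C{\left(h,f \right)} = h \left(-3 + h\right)$ ($C{\left(h,f \right)} = \left(-3 + h\right) h = h \left(-3 + h\right)$)
$z = -7$ ($z = \frac{1}{7} \left(-49\right) = -7$)
$R = - \frac{7}{6}$ ($R = \frac{-7 + \left(-2\right) 0 \left(-3 - 0\right)}{6} = \frac{-7 + 0 \left(-3 + 0\right)}{6} = \frac{-7 + 0 \left(-3\right)}{6} = \frac{-7 + 0}{6} = \frac{1}{6} \left(-7\right) = - \frac{7}{6} \approx -1.1667$)
$R \left(-15 + 156\right) = - \frac{7 \left(-15 + 156\right)}{6} = \left(- \frac{7}{6}\right) 141 = - \frac{329}{2}$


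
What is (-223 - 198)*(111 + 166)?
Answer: -116617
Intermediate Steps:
(-223 - 198)*(111 + 166) = -421*277 = -116617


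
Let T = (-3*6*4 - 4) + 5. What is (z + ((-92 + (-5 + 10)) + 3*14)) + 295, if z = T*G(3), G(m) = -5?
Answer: 605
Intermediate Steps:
T = -71 (T = (-18*4 - 4) + 5 = (-72 - 4) + 5 = -76 + 5 = -71)
z = 355 (z = -71*(-5) = 355)
(z + ((-92 + (-5 + 10)) + 3*14)) + 295 = (355 + ((-92 + (-5 + 10)) + 3*14)) + 295 = (355 + ((-92 + 5) + 42)) + 295 = (355 + (-87 + 42)) + 295 = (355 - 45) + 295 = 310 + 295 = 605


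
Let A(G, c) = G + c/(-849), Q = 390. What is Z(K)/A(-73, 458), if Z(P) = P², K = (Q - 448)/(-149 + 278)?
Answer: -952012/346326945 ≈ -0.0027489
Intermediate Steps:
A(G, c) = G - c/849 (A(G, c) = G + c*(-1/849) = G - c/849)
K = -58/129 (K = (390 - 448)/(-149 + 278) = -58/129 ≈ -0.44961)
Z(K)/A(-73, 458) = (-58/129)²/(-73 - 1/849*458) = 3364/(16641*(-73 - 458/849)) = 3364/(16641*(-62435/849)) = (3364/16641)*(-849/62435) = -952012/346326945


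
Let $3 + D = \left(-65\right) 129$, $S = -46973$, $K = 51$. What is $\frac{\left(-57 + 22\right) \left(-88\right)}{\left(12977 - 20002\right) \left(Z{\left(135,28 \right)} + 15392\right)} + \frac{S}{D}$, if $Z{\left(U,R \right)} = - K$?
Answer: $\frac{1012455807157}{180795832740} \approx 5.6$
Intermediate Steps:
$Z{\left(U,R \right)} = -51$ ($Z{\left(U,R \right)} = \left(-1\right) 51 = -51$)
$D = -8388$ ($D = -3 - 8385 = -8388$)
$\frac{\left(-57 + 22\right) \left(-88\right)}{\left(12977 - 20002\right) \left(Z{\left(135,28 \right)} + 15392\right)} + \frac{S}{D} = \frac{\left(-57 + 22\right) \left(-88\right)}{\left(12977 - 20002\right) \left(-51 + 15392\right)} - \frac{46973}{-8388} = \frac{\left(-35\right) \left(-88\right)}{\left(-7025\right) 15341} - - \frac{46973}{8388} = \frac{3080}{-107770525} + \frac{46973}{8388} = 3080 \left(- \frac{1}{107770525}\right) + \frac{46973}{8388} = - \frac{616}{21554105} + \frac{46973}{8388} = \frac{1012455807157}{180795832740}$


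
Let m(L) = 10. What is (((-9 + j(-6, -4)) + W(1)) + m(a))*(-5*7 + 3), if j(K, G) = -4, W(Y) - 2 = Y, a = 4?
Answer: 0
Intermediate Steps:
W(Y) = 2 + Y
(((-9 + j(-6, -4)) + W(1)) + m(a))*(-5*7 + 3) = (((-9 - 4) + (2 + 1)) + 10)*(-5*7 + 3) = ((-13 + 3) + 10)*(-35 + 3) = (-10 + 10)*(-32) = 0*(-32) = 0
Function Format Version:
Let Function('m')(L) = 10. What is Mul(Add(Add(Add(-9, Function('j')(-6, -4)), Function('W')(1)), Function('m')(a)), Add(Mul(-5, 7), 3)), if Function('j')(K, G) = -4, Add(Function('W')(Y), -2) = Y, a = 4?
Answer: 0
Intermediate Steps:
Function('W')(Y) = Add(2, Y)
Mul(Add(Add(Add(-9, Function('j')(-6, -4)), Function('W')(1)), Function('m')(a)), Add(Mul(-5, 7), 3)) = Mul(Add(Add(Add(-9, -4), Add(2, 1)), 10), Add(Mul(-5, 7), 3)) = Mul(Add(Add(-13, 3), 10), Add(-35, 3)) = Mul(Add(-10, 10), -32) = Mul(0, -32) = 0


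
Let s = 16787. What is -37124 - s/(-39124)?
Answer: -1452422589/39124 ≈ -37124.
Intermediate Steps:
-37124 - s/(-39124) = -37124 - 16787/(-39124) = -37124 - 16787*(-1)/39124 = -37124 - 1*(-16787/39124) = -37124 + 16787/39124 = -1452422589/39124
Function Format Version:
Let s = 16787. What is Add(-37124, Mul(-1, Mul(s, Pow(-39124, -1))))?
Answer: Rational(-1452422589, 39124) ≈ -37124.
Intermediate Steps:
Add(-37124, Mul(-1, Mul(s, Pow(-39124, -1)))) = Add(-37124, Mul(-1, Mul(16787, Pow(-39124, -1)))) = Add(-37124, Mul(-1, Mul(16787, Rational(-1, 39124)))) = Add(-37124, Mul(-1, Rational(-16787, 39124))) = Add(-37124, Rational(16787, 39124)) = Rational(-1452422589, 39124)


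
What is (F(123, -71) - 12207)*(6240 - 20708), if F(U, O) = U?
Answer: 174831312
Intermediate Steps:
(F(123, -71) - 12207)*(6240 - 20708) = (123 - 12207)*(6240 - 20708) = -12084*(-14468) = 174831312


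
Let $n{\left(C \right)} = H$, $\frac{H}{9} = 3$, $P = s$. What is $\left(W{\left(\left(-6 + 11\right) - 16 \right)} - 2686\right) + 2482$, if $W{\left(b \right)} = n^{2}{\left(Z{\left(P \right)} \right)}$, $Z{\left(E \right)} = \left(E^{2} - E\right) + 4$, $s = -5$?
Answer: $525$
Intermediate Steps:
$P = -5$
$Z{\left(E \right)} = 4 + E^{2} - E$
$H = 27$ ($H = 9 \cdot 3 = 27$)
$n{\left(C \right)} = 27$
$W{\left(b \right)} = 729$ ($W{\left(b \right)} = 27^{2} = 729$)
$\left(W{\left(\left(-6 + 11\right) - 16 \right)} - 2686\right) + 2482 = \left(729 - 2686\right) + 2482 = -1957 + 2482 = 525$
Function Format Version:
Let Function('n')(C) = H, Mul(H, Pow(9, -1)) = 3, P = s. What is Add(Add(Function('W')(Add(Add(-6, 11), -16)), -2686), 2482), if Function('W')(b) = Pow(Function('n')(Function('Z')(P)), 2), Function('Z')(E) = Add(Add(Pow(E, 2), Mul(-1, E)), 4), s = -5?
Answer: 525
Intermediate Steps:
P = -5
Function('Z')(E) = Add(4, Pow(E, 2), Mul(-1, E))
H = 27 (H = Mul(9, 3) = 27)
Function('n')(C) = 27
Function('W')(b) = 729 (Function('W')(b) = Pow(27, 2) = 729)
Add(Add(Function('W')(Add(Add(-6, 11), -16)), -2686), 2482) = Add(Add(729, -2686), 2482) = Add(-1957, 2482) = 525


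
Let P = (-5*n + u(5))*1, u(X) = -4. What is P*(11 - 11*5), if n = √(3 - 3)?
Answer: 176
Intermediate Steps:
n = 0 (n = √0 = 0)
P = -4 (P = (-5*0 - 4)*1 = (0 - 4)*1 = -4*1 = -4)
P*(11 - 11*5) = -4*(11 - 11*5) = -4*(11 - 55) = -4*(-44) = 176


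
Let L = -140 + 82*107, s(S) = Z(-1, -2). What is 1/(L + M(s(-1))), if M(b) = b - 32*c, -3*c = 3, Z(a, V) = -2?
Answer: 1/8664 ≈ 0.00011542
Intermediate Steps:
s(S) = -2
c = -1 (c = -⅓*3 = -1)
L = 8634 (L = -140 + 8774 = 8634)
M(b) = 32 + b (M(b) = b - 32*(-1) = b + 32 = 32 + b)
1/(L + M(s(-1))) = 1/(8634 + (32 - 2)) = 1/(8634 + 30) = 1/8664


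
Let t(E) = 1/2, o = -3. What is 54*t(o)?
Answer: 27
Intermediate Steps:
t(E) = ½
54*t(o) = 54*(½) = 27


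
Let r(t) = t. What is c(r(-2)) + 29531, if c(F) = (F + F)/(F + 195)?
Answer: 5699479/193 ≈ 29531.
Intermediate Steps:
c(F) = 2*F/(195 + F) (c(F) = (2*F)/(195 + F) = 2*F/(195 + F))
c(r(-2)) + 29531 = 2*(-2)/(195 - 2) + 29531 = 2*(-2)/193 + 29531 = 2*(-2)*(1/193) + 29531 = -4/193 + 29531 = 5699479/193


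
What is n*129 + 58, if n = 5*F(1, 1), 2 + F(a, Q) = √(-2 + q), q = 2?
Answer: -1232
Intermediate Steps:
F(a, Q) = -2 (F(a, Q) = -2 + √(-2 + 2) = -2 + √0 = -2 + 0 = -2)
n = -10 (n = 5*(-2) = -10)
n*129 + 58 = -10*129 + 58 = -1290 + 58 = -1232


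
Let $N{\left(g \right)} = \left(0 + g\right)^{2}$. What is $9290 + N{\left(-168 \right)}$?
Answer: $37514$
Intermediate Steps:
$N{\left(g \right)} = g^{2}$
$9290 + N{\left(-168 \right)} = 9290 + \left(-168\right)^{2} = 9290 + 28224 = 37514$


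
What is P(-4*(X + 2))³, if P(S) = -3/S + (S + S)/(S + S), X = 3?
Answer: 12167/8000 ≈ 1.5209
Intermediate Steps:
P(S) = 1 - 3/S (P(S) = -3/S + (2*S)/((2*S)) = -3/S + (2*S)*(1/(2*S)) = -3/S + 1 = 1 - 3/S)
P(-4*(X + 2))³ = ((-3 - 4*(3 + 2))/((-4*(3 + 2))))³ = ((-3 - 4*5)/((-4*5)))³ = ((-3 - 20)/(-20))³ = (-1/20*(-23))³ = (23/20)³ = 12167/8000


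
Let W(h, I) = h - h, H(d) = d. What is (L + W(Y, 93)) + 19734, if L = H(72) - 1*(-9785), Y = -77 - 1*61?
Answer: 29591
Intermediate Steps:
Y = -138 (Y = -77 - 61 = -138)
W(h, I) = 0
L = 9857 (L = 72 - 1*(-9785) = 72 + 9785 = 9857)
(L + W(Y, 93)) + 19734 = (9857 + 0) + 19734 = 9857 + 19734 = 29591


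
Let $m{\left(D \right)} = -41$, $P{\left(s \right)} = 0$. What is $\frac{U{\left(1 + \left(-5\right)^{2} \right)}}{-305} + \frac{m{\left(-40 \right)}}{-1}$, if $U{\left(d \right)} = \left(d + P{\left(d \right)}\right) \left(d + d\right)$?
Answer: $\frac{11153}{305} \approx 36.567$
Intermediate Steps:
$U{\left(d \right)} = 2 d^{2}$ ($U{\left(d \right)} = \left(d + 0\right) \left(d + d\right) = d 2 d = 2 d^{2}$)
$\frac{U{\left(1 + \left(-5\right)^{2} \right)}}{-305} + \frac{m{\left(-40 \right)}}{-1} = \frac{2 \left(1 + \left(-5\right)^{2}\right)^{2}}{-305} - \frac{41}{-1} = 2 \left(1 + 25\right)^{2} \left(- \frac{1}{305}\right) - -41 = 2 \cdot 26^{2} \left(- \frac{1}{305}\right) + 41 = 2 \cdot 676 \left(- \frac{1}{305}\right) + 41 = 1352 \left(- \frac{1}{305}\right) + 41 = - \frac{1352}{305} + 41 = \frac{11153}{305}$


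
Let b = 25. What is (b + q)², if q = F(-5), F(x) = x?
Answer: 400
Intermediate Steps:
q = -5
(b + q)² = (25 - 5)² = 20² = 400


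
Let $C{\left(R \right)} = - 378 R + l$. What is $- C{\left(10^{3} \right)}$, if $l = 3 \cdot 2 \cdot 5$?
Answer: $377970$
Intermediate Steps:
$l = 30$ ($l = 6 \cdot 5 = 30$)
$C{\left(R \right)} = 30 - 378 R$ ($C{\left(R \right)} = - 378 R + 30 = 30 - 378 R$)
$- C{\left(10^{3} \right)} = - (30 - 378 \cdot 10^{3}) = - (30 - 378000) = \left(-1\right) \left(-377970\right) = 377970$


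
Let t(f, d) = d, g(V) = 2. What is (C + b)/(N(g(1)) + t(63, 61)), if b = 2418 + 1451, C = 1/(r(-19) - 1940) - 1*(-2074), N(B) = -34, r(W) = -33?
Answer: 11725538/53271 ≈ 220.11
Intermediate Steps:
C = 4092001/1973 (C = 1/(-33 - 1940) - 1*(-2074) = 1/(-1973) + 2074 = -1/1973 + 2074 = 4092001/1973 ≈ 2074.0)
b = 3869
(C + b)/(N(g(1)) + t(63, 61)) = (4092001/1973 + 3869)/(-34 + 61) = (11725538/1973)/27 = (11725538/1973)*(1/27) = 11725538/53271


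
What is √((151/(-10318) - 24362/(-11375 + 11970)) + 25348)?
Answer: √19465710683929510/877030 ≈ 159.08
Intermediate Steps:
√((151/(-10318) - 24362/(-11375 + 11970)) + 25348) = √((151*(-1/10318) - 24362/595) + 25348) = √((-151/10318 - 24362*1/595) + 25348) = √((-151/10318 - 24362/595) + 25348) = √(-35922423/877030 + 25348) = √(22195034017/877030) = √19465710683929510/877030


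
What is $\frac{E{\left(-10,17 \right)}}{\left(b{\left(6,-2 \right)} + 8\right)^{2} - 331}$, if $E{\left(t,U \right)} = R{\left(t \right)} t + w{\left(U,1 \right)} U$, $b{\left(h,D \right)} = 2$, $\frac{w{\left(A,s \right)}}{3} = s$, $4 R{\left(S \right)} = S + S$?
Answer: $- \frac{101}{231} \approx -0.43723$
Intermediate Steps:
$R{\left(S \right)} = \frac{S}{2}$ ($R{\left(S \right)} = \frac{S + S}{4} = \frac{2 S}{4} = \frac{S}{2}$)
$w{\left(A,s \right)} = 3 s$
$E{\left(t,U \right)} = \frac{t^{2}}{2} + 3 U$ ($E{\left(t,U \right)} = \frac{t}{2} t + 3 \cdot 1 U = \frac{t^{2}}{2} + 3 U$)
$\frac{E{\left(-10,17 \right)}}{\left(b{\left(6,-2 \right)} + 8\right)^{2} - 331} = \frac{\frac{\left(-10\right)^{2}}{2} + 3 \cdot 17}{\left(2 + 8\right)^{2} - 331} = \frac{\frac{1}{2} \cdot 100 + 51}{10^{2} - 331} = \frac{50 + 51}{100 - 331} = \frac{1}{-231} \cdot 101 = \left(- \frac{1}{231}\right) 101 = - \frac{101}{231}$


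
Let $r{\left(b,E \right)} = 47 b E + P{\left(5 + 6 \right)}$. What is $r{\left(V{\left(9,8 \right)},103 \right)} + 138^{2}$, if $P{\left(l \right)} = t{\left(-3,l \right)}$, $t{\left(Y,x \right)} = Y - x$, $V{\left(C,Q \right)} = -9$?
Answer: $-24539$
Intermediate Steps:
$P{\left(l \right)} = -3 - l$
$r{\left(b,E \right)} = -14 + 47 E b$ ($r{\left(b,E \right)} = 47 b E - 14 = 47 E b - 14 = -14 + 47 E b$)
$r{\left(V{\left(9,8 \right)},103 \right)} + 138^{2} = \left(-14 + 47 \cdot 103 \left(-9\right)\right) + 138^{2} = \left(-14 - 43569\right) + 19044 = -43583 + 19044 = -24539$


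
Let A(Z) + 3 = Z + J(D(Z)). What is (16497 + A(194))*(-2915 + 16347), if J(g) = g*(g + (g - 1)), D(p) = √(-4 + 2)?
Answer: 224099488 - 13432*I*√2 ≈ 2.241e+8 - 18996.0*I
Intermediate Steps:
D(p) = I*√2 (D(p) = √(-2) = I*√2)
J(g) = g*(-1 + 2*g) (J(g) = g*(g + (-1 + g)) = g*(-1 + 2*g))
A(Z) = -3 + Z + I*√2*(-1 + 2*I*√2) (A(Z) = -3 + (Z + (I*√2)*(-1 + 2*(I*√2))) = -3 + (Z + (I*√2)*(-1 + 2*I*√2)) = -3 + (Z + I*√2*(-1 + 2*I*√2)) = -3 + Z + I*√2*(-1 + 2*I*√2))
(16497 + A(194))*(-2915 + 16347) = (16497 + (-7 + 194 - I*√2))*(-2915 + 16347) = (16497 + (187 - I*√2))*13432 = (16684 - I*√2)*13432 = 224099488 - 13432*I*√2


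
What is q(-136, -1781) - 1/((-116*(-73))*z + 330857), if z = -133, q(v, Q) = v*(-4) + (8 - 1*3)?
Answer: 436667464/795387 ≈ 549.00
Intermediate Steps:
q(v, Q) = 5 - 4*v (q(v, Q) = -4*v + (8 - 3) = -4*v + 5 = 5 - 4*v)
q(-136, -1781) - 1/((-116*(-73))*z + 330857) = (5 - 4*(-136)) - 1/(-116*(-73)*(-133) + 330857) = (5 + 544) - 1/(8468*(-133) + 330857) = 549 - 1/(-1126244 + 330857) = 549 - 1/(-795387) = 549 - 1*(-1/795387) = 549 + 1/795387 = 436667464/795387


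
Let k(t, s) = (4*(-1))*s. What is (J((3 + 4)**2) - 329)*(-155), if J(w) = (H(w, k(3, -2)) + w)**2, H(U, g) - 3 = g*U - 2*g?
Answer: -28342525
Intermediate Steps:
k(t, s) = -4*s
H(U, g) = 3 - 2*g + U*g (H(U, g) = 3 + (g*U - 2*g) = 3 + (U*g - 2*g) = 3 + (-2*g + U*g) = 3 - 2*g + U*g)
J(w) = (-13 + 9*w)**2 (J(w) = ((3 - (-8)*(-2) + w*(-4*(-2))) + w)**2 = ((3 - 2*8 + w*8) + w)**2 = ((3 - 16 + 8*w) + w)**2 = ((-13 + 8*w) + w)**2 = (-13 + 9*w)**2)
(J((3 + 4)**2) - 329)*(-155) = ((-13 + 9*(3 + 4)**2)**2 - 329)*(-155) = ((-13 + 9*7**2)**2 - 329)*(-155) = ((-13 + 9*49)**2 - 329)*(-155) = ((-13 + 441)**2 - 329)*(-155) = (428**2 - 329)*(-155) = (183184 - 329)*(-155) = 182855*(-155) = -28342525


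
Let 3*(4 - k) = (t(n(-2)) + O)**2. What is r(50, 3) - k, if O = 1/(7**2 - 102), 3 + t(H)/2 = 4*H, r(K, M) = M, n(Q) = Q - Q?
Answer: 93334/8427 ≈ 11.076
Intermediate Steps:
n(Q) = 0
t(H) = -6 + 8*H (t(H) = -6 + 2*(4*H) = -6 + 8*H)
O = -1/53 (O = 1/(49 - 102) = 1/(-53) = -1/53 ≈ -0.018868)
k = -68053/8427 (k = 4 - ((-6 + 8*0) - 1/53)**2/3 = 4 - ((-6 + 0) - 1/53)**2/3 = 4 - (-6 - 1/53)**2/3 = 4 - (-319/53)**2/3 = 4 - 1/3*101761/2809 = 4 - 101761/8427 = -68053/8427 ≈ -8.0756)
r(50, 3) - k = 3 - 1*(-68053/8427) = 3 + 68053/8427 = 93334/8427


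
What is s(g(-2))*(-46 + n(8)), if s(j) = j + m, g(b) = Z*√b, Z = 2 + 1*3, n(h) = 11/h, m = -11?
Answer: 3927/8 - 1785*I*√2/8 ≈ 490.88 - 315.55*I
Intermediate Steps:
Z = 5 (Z = 2 + 3 = 5)
g(b) = 5*√b
s(j) = -11 + j (s(j) = j - 11 = -11 + j)
s(g(-2))*(-46 + n(8)) = (-11 + 5*√(-2))*(-46 + 11/8) = (-11 + 5*(I*√2))*(-46 + 11*(⅛)) = (-11 + 5*I*√2)*(-46 + 11/8) = (-11 + 5*I*√2)*(-357/8) = 3927/8 - 1785*I*√2/8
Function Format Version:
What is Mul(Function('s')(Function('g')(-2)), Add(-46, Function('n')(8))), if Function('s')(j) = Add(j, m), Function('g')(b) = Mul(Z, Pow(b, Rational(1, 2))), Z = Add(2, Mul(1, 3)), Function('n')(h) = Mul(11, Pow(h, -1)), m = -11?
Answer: Add(Rational(3927, 8), Mul(Rational(-1785, 8), I, Pow(2, Rational(1, 2)))) ≈ Add(490.88, Mul(-315.55, I))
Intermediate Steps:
Z = 5 (Z = Add(2, 3) = 5)
Function('g')(b) = Mul(5, Pow(b, Rational(1, 2)))
Function('s')(j) = Add(-11, j) (Function('s')(j) = Add(j, -11) = Add(-11, j))
Mul(Function('s')(Function('g')(-2)), Add(-46, Function('n')(8))) = Mul(Add(-11, Mul(5, Pow(-2, Rational(1, 2)))), Add(-46, Mul(11, Pow(8, -1)))) = Mul(Add(-11, Mul(5, Mul(I, Pow(2, Rational(1, 2))))), Add(-46, Mul(11, Rational(1, 8)))) = Mul(Add(-11, Mul(5, I, Pow(2, Rational(1, 2)))), Add(-46, Rational(11, 8))) = Mul(Add(-11, Mul(5, I, Pow(2, Rational(1, 2)))), Rational(-357, 8)) = Add(Rational(3927, 8), Mul(Rational(-1785, 8), I, Pow(2, Rational(1, 2))))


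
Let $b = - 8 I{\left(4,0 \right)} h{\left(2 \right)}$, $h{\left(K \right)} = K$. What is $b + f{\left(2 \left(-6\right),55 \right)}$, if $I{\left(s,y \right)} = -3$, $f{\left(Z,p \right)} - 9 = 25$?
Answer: $82$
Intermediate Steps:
$f{\left(Z,p \right)} = 34$ ($f{\left(Z,p \right)} = 9 + 25 = 34$)
$b = 48$ ($b = \left(-8\right) \left(-3\right) 2 = 24 \cdot 2 = 48$)
$b + f{\left(2 \left(-6\right),55 \right)} = 48 + 34 = 82$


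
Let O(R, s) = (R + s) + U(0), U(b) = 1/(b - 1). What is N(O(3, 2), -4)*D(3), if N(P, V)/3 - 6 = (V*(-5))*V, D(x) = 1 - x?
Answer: 444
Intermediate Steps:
U(b) = 1/(-1 + b)
O(R, s) = -1 + R + s (O(R, s) = (R + s) + 1/(-1 + 0) = (R + s) + 1/(-1) = (R + s) - 1 = -1 + R + s)
N(P, V) = 18 - 15*V² (N(P, V) = 18 + 3*((V*(-5))*V) = 18 + 3*((-5*V)*V) = 18 + 3*(-5*V²) = 18 - 15*V²)
N(O(3, 2), -4)*D(3) = (18 - 15*(-4)²)*(1 - 1*3) = (18 - 15*16)*(1 - 3) = (18 - 240)*(-2) = -222*(-2) = 444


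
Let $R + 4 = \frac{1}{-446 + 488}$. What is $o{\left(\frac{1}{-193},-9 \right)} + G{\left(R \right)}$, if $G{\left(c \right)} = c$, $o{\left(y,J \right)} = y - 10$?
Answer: $- \frac{113333}{8106} \approx -13.981$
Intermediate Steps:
$o{\left(y,J \right)} = -10 + y$
$R = - \frac{167}{42}$ ($R = -4 + \frac{1}{-446 + 488} = -4 + \frac{1}{42} = - \frac{167}{42} \approx -3.9762$)
$o{\left(\frac{1}{-193},-9 \right)} + G{\left(R \right)} = \left(-10 + \frac{1}{-193}\right) - \frac{167}{42} = \left(-10 - \frac{1}{193}\right) - \frac{167}{42} = - \frac{1931}{193} - \frac{167}{42} = - \frac{113333}{8106}$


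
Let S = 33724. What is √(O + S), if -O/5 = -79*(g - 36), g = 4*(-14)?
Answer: 2*I*√654 ≈ 51.147*I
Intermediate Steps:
g = -56
O = -36340 (O = -(-395)*(-56 - 36) = -(-395)*(-92) = -5*7268 = -36340)
√(O + S) = √(-36340 + 33724) = √(-2616) = 2*I*√654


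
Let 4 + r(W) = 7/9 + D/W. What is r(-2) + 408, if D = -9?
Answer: 7367/18 ≈ 409.28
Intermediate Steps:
r(W) = -29/9 - 9/W (r(W) = -4 + (7/9 - 9/W) = -29/9 - 9/W)
r(-2) + 408 = (-29/9 - 9/(-2)) + 408 = (-29/9 - 9*(-1/2)) + 408 = (-29/9 + 9/2) + 408 = 23/18 + 408 = 7367/18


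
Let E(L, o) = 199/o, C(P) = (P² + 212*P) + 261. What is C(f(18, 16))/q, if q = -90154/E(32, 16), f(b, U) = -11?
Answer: 194025/721232 ≈ 0.26902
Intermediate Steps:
C(P) = 261 + P² + 212*P
q = -1442464/199 (q = -90154/(199/16) = -90154/(199*(1/16)) = -90154/199/16 = -90154*16/199 = -1442464/199 ≈ -7248.6)
C(f(18, 16))/q = (261 + (-11)² + 212*(-11))/(-1442464/199) = (261 + 121 - 2332)*(-199/1442464) = -1950*(-199/1442464) = 194025/721232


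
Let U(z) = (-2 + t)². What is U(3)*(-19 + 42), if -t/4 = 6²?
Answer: 490268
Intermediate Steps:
t = -144 (t = -4*6² = -4*36 = -144)
U(z) = 21316 (U(z) = (-2 - 144)² = (-146)² = 21316)
U(3)*(-19 + 42) = 21316*(-19 + 42) = 21316*23 = 490268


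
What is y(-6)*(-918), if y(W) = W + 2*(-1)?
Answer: 7344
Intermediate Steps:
y(W) = -2 + W (y(W) = W - 2 = -2 + W)
y(-6)*(-918) = (-2 - 6)*(-918) = -8*(-918) = 7344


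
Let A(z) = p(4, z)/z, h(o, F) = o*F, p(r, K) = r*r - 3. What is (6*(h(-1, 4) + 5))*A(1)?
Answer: 78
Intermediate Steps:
p(r, K) = -3 + r² (p(r, K) = r² - 3 = -3 + r²)
h(o, F) = F*o
A(z) = 13/z (A(z) = (-3 + 4²)/z = (-3 + 16)/z = 13/z)
(6*(h(-1, 4) + 5))*A(1) = (6*(4*(-1) + 5))*(13/1) = (6*(-4 + 5))*(13*1) = (6*1)*13 = 6*13 = 78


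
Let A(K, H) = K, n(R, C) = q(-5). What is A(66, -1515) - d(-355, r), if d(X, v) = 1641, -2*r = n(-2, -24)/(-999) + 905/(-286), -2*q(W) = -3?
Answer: -1575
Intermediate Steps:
q(W) = 3/2 (q(W) = -1/2*(-3) = 3/2)
n(R, C) = 3/2
r = 75377/47619 (r = -((3/2)/(-999) + 905/(-286))/2 = -((3/2)*(-1/999) + 905*(-1/286))/2 = -(-1/666 - 905/286)/2 = -1/2*(-150754/47619) = 75377/47619 ≈ 1.5829)
A(66, -1515) - d(-355, r) = 66 - 1*1641 = 66 - 1641 = -1575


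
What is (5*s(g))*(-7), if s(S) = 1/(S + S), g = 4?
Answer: -35/8 ≈ -4.3750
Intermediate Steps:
s(S) = 1/(2*S)
(5*s(g))*(-7) = (5*((½)/4))*(-7) = (5*((½)*(¼)))*(-7) = (5*(⅛))*(-7) = (5/8)*(-7) = -35/8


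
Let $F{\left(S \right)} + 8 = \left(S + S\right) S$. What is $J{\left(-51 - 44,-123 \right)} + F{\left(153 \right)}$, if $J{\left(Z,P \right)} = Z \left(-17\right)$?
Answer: $48425$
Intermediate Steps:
$F{\left(S \right)} = -8 + 2 S^{2}$ ($F{\left(S \right)} = -8 + \left(S + S\right) S = -8 + 2 S S = -8 + 2 S^{2}$)
$J{\left(Z,P \right)} = - 17 Z$
$J{\left(-51 - 44,-123 \right)} + F{\left(153 \right)} = - 17 \left(-51 - 44\right) - \left(8 - 2 \cdot 153^{2}\right) = - 17 \left(-51 - 44\right) + \left(-8 + 2 \cdot 23409\right) = \left(-17\right) \left(-95\right) + \left(-8 + 46818\right) = 1615 + 46810 = 48425$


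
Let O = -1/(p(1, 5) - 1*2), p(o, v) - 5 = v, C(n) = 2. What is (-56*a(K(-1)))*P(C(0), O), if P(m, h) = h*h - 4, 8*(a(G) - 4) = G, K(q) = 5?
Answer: 66045/64 ≈ 1032.0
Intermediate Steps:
p(o, v) = 5 + v
a(G) = 4 + G/8
O = -⅛ (O = -1/((5 + 5) - 1*2) = -1/(10 - 2) = -1/8 = -1*⅛ = -⅛ ≈ -0.12500)
P(m, h) = -4 + h² (P(m, h) = h² - 4 = -4 + h²)
(-56*a(K(-1)))*P(C(0), O) = (-56*(4 + (⅛)*5))*(-4 + (-⅛)²) = (-56*(4 + 5/8))*(-4 + 1/64) = -56*37/8*(-255/64) = -259*(-255/64) = 66045/64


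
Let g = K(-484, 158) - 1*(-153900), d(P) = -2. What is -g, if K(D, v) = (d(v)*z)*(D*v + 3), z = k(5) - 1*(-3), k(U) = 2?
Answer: -918590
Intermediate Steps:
z = 5 (z = 2 - 1*(-3) = 2 + 3 = 5)
K(D, v) = -30 - 10*D*v (K(D, v) = (-2*5)*(D*v + 3) = -10*(3 + D*v) = -30 - 10*D*v)
g = 918590 (g = (-30 - 10*(-484)*158) - 1*(-153900) = (-30 + 764720) + 153900 = 764690 + 153900 = 918590)
-g = -1*918590 = -918590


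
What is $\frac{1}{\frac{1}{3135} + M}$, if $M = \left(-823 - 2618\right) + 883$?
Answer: $- \frac{3135}{8019329} \approx -0.00039093$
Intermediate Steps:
$M = -2558$ ($M = -3441 + 883 = -2558$)
$\frac{1}{\frac{1}{3135} + M} = \frac{1}{\frac{1}{3135} - 2558} = \frac{1}{- \frac{8019329}{3135}} = - \frac{3135}{8019329}$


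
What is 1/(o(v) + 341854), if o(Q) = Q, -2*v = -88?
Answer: 1/341898 ≈ 2.9248e-6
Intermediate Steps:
v = 44 (v = -½*(-88) = 44)
1/(o(v) + 341854) = 1/(44 + 341854) = 1/341898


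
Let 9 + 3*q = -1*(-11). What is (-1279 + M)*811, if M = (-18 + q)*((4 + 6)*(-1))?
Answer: -2690087/3 ≈ -8.9670e+5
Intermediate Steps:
q = 2/3 (q = -3 + (-1*(-11))/3 = -3 + (1/3)*11 = -3 + 11/3 = 2/3 ≈ 0.66667)
M = 520/3 (M = (-18 + 2/3)*((4 + 6)*(-1)) = -520*(-1)/3 = -52/3*(-10) = 520/3 ≈ 173.33)
(-1279 + M)*811 = (-1279 + 520/3)*811 = -3317/3*811 = -2690087/3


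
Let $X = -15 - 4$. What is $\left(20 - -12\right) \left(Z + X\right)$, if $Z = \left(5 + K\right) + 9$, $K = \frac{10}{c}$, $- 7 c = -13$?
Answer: $\frac{160}{13} \approx 12.308$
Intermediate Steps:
$c = \frac{13}{7}$ ($c = \left(- \frac{1}{7}\right) \left(-13\right) = \frac{13}{7} \approx 1.8571$)
$K = \frac{70}{13}$ ($K = \frac{10}{\frac{13}{7}} = 10 \cdot \frac{7}{13} = \frac{70}{13} \approx 5.3846$)
$Z = \frac{252}{13}$ ($Z = \left(5 + \frac{70}{13}\right) + 9 = \frac{135}{13} + 9 = \frac{252}{13} \approx 19.385$)
$X = -19$ ($X = -15 - 4 = -19$)
$\left(20 - -12\right) \left(Z + X\right) = \left(20 - -12\right) \left(\frac{252}{13} - 19\right) = \left(20 + 12\right) \frac{5}{13} = 32 \cdot \frac{5}{13} = \frac{160}{13}$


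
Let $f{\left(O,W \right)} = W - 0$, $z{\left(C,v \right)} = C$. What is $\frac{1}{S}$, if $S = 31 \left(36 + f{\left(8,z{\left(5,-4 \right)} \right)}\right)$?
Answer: $\frac{1}{1271} \approx 0.00078678$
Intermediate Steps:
$f{\left(O,W \right)} = W$ ($f{\left(O,W \right)} = W + 0 = W$)
$S = 1271$ ($S = 31 \left(36 + 5\right) = 31 \cdot 41 = 1271$)
$\frac{1}{S} = \frac{1}{1271}$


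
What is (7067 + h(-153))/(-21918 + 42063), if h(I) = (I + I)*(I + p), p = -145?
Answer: 19651/4029 ≈ 4.8774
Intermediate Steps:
h(I) = 2*I*(-145 + I) (h(I) = (I + I)*(I - 145) = (2*I)*(-145 + I) = 2*I*(-145 + I))
(7067 + h(-153))/(-21918 + 42063) = (7067 + 2*(-153)*(-145 - 153))/(-21918 + 42063) = (7067 + 2*(-153)*(-298))/20145 = (7067 + 91188)*(1/20145) = 98255*(1/20145) = 19651/4029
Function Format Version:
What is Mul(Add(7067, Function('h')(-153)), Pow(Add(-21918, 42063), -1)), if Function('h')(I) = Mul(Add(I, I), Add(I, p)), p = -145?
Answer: Rational(19651, 4029) ≈ 4.8774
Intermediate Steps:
Function('h')(I) = Mul(2, I, Add(-145, I)) (Function('h')(I) = Mul(Add(I, I), Add(I, -145)) = Mul(Mul(2, I), Add(-145, I)) = Mul(2, I, Add(-145, I)))
Mul(Add(7067, Function('h')(-153)), Pow(Add(-21918, 42063), -1)) = Mul(Add(7067, Mul(2, -153, Add(-145, -153))), Pow(Add(-21918, 42063), -1)) = Mul(Add(7067, Mul(2, -153, -298)), Pow(20145, -1)) = Mul(Add(7067, 91188), Rational(1, 20145)) = Mul(98255, Rational(1, 20145)) = Rational(19651, 4029)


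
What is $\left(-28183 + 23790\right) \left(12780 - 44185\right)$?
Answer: $137962165$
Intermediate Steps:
$\left(-28183 + 23790\right) \left(12780 - 44185\right) = - 4393 \left(12780 - 44185\right) = \left(-4393\right) \left(-31405\right) = 137962165$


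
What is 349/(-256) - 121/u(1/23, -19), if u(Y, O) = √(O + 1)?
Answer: -349/256 + 121*I*√2/6 ≈ -1.3633 + 28.52*I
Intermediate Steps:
u(Y, O) = √(1 + O)
349/(-256) - 121/u(1/23, -19) = 349/(-256) - 121/√(1 - 19) = 349*(-1/256) - 121*(-I*√2/6) = -349/256 - 121*(-I*√2/6) = -349/256 - (-121)*I*√2/6 = -349/256 + 121*I*√2/6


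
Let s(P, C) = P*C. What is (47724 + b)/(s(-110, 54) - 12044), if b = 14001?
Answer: -61725/17984 ≈ -3.4322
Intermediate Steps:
s(P, C) = C*P
(47724 + b)/(s(-110, 54) - 12044) = (47724 + 14001)/(54*(-110) - 12044) = 61725/(-5940 - 12044) = 61725/(-17984) = 61725*(-1/17984) = -61725/17984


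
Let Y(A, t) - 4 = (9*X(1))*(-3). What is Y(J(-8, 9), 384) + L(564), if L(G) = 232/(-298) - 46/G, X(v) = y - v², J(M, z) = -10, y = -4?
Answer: 5804363/42018 ≈ 138.14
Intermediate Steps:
X(v) = -4 - v²
L(G) = -116/149 - 46/G (L(G) = 232*(-1/298) - 46/G = -116/149 - 46/G)
Y(A, t) = 139 (Y(A, t) = 4 + (9*(-4 - 1*1²))*(-3) = 4 + (9*(-4 - 1*1))*(-3) = 4 + (9*(-4 - 1))*(-3) = 4 + (9*(-5))*(-3) = 4 - 45*(-3) = 4 + 135 = 139)
Y(J(-8, 9), 384) + L(564) = 139 + (-116/149 - 46/564) = 139 + (-116/149 - 46*1/564) = 139 + (-116/149 - 23/282) = 139 - 36139/42018 = 5804363/42018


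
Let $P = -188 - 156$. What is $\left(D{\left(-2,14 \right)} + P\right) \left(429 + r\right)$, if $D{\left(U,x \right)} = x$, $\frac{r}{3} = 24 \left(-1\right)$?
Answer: $-117810$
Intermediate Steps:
$r = -72$ ($r = 3 \cdot 24 \left(-1\right) = 3 \left(-24\right) = -72$)
$P = -344$ ($P = -188 - 156 = -344$)
$\left(D{\left(-2,14 \right)} + P\right) \left(429 + r\right) = \left(14 - 344\right) \left(429 - 72\right) = \left(-330\right) 357 = -117810$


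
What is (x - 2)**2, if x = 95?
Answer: 8649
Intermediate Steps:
(x - 2)**2 = (95 - 2)**2 = 93**2 = 8649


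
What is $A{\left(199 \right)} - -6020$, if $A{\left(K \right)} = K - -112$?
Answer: $6331$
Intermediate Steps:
$A{\left(K \right)} = 112 + K$ ($A{\left(K \right)} = K + 112 = 112 + K$)
$A{\left(199 \right)} - -6020 = \left(112 + 199\right) - -6020 = 311 + 6020 = 6331$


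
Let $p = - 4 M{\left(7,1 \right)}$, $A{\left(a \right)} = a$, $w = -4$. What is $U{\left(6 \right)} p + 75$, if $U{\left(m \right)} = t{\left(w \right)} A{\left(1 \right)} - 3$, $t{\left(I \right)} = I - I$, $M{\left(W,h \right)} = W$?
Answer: $159$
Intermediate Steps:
$t{\left(I \right)} = 0$
$U{\left(m \right)} = -3$ ($U{\left(m \right)} = 0 \cdot 1 - 3 = 0 - 3 = -3$)
$p = -28$ ($p = \left(-4\right) 7 = -28$)
$U{\left(6 \right)} p + 75 = \left(-3\right) \left(-28\right) + 75 = 84 + 75 = 159$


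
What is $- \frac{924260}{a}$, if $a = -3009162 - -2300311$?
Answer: $\frac{924260}{708851} \approx 1.3039$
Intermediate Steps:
$a = -708851$ ($a = -3009162 + 2300311 = -708851$)
$- \frac{924260}{a} = - \frac{924260}{-708851} = \left(-924260\right) \left(- \frac{1}{708851}\right) = \frac{924260}{708851}$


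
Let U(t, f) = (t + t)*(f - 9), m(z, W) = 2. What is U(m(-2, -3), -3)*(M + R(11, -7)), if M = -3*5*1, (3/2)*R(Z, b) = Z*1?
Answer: 368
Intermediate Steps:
R(Z, b) = 2*Z/3 (R(Z, b) = 2*(Z*1)/3 = 2*Z/3)
U(t, f) = 2*t*(-9 + f) (U(t, f) = (2*t)*(-9 + f) = 2*t*(-9 + f))
M = -15 (M = -15*1 = -15)
U(m(-2, -3), -3)*(M + R(11, -7)) = (2*2*(-9 - 3))*(-15 + (⅔)*11) = (2*2*(-12))*(-15 + 22/3) = -48*(-23/3) = 368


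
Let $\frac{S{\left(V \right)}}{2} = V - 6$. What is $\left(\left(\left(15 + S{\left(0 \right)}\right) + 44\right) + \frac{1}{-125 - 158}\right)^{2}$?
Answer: $\frac{176890000}{80089} \approx 2208.7$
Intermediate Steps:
$S{\left(V \right)} = -12 + 2 V$ ($S{\left(V \right)} = 2 \left(V - 6\right) = 2 \left(-6 + V\right) = -12 + 2 V$)
$\left(\left(\left(15 + S{\left(0 \right)}\right) + 44\right) + \frac{1}{-125 - 158}\right)^{2} = \left(\left(\left(15 + \left(-12 + 2 \cdot 0\right)\right) + 44\right) + \frac{1}{-125 - 158}\right)^{2} = \left(\left(\left(15 + \left(-12 + 0\right)\right) + 44\right) + \frac{1}{-283}\right)^{2} = \left(\left(\left(15 - 12\right) + 44\right) - \frac{1}{283}\right)^{2} = \left(\left(3 + 44\right) - \frac{1}{283}\right)^{2} = \left(47 - \frac{1}{283}\right)^{2} = \left(\frac{13300}{283}\right)^{2} = \frac{176890000}{80089}$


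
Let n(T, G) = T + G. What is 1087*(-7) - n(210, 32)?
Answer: -7851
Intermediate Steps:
n(T, G) = G + T
1087*(-7) - n(210, 32) = 1087*(-7) - (32 + 210) = -7609 - 1*242 = -7609 - 242 = -7851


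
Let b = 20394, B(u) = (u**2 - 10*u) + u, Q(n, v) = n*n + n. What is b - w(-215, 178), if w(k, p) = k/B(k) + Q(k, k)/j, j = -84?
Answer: 14072851/672 ≈ 20942.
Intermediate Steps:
Q(n, v) = n + n**2 (Q(n, v) = n**2 + n = n + n**2)
B(u) = u**2 - 9*u
w(k, p) = 1/(-9 + k) - k*(1 + k)/84 (w(k, p) = k/((k*(-9 + k))) + (k*(1 + k))/(-84) = k*(1/(k*(-9 + k))) + (k*(1 + k))*(-1/84) = 1/(-9 + k) - k*(1 + k)/84)
b - w(-215, 178) = 20394 - (84 - 1*(-215)*(1 - 215)*(-9 - 215))/(84*(-9 - 215)) = 20394 - (84 - 1*(-215)*(-214)*(-224))/(84*(-224)) = 20394 - (-1)*(84 + 10306240)/(84*224) = 20394 - (-1)*10306324/(84*224) = 20394 - 1*(-368083/672) = 20394 + 368083/672 = 14072851/672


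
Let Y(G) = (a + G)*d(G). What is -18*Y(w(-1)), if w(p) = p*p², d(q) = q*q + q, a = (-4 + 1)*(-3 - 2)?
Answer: 0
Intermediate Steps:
a = 15 (a = -3*(-5) = 15)
d(q) = q + q² (d(q) = q² + q = q + q²)
w(p) = p³
Y(G) = G*(1 + G)*(15 + G) (Y(G) = (15 + G)*(G*(1 + G)) = G*(1 + G)*(15 + G))
-18*Y(w(-1)) = -18*(-1)³*(1 + (-1)³)*(15 + (-1)³) = -(-18)*(1 - 1)*(15 - 1) = -(-18)*0*14 = -18*0 = 0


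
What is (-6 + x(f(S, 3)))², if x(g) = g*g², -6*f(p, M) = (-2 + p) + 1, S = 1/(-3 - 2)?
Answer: 561001/15625 ≈ 35.904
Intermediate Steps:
S = -⅕ (S = 1/(-5) = -⅕ ≈ -0.20000)
f(p, M) = ⅙ - p/6 (f(p, M) = -((-2 + p) + 1)/6 = -(-1 + p)/6 = ⅙ - p/6)
x(g) = g³
(-6 + x(f(S, 3)))² = (-6 + (⅙ - ⅙*(-⅕))³)² = (-6 + (⅙ + 1/30)³)² = (-6 + (⅕)³)² = (-6 + 1/125)² = (-749/125)² = 561001/15625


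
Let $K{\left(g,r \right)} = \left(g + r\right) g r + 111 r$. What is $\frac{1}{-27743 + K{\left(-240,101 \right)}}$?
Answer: $\frac{1}{3352828} \approx 2.9826 \cdot 10^{-7}$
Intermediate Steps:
$K{\left(g,r \right)} = 111 r + g r \left(g + r\right)$ ($K{\left(g,r \right)} = g \left(g + r\right) r + 111 r = g r \left(g + r\right) + 111 r = 111 r + g r \left(g + r\right)$)
$\frac{1}{-27743 + K{\left(-240,101 \right)}} = \frac{1}{-27743 + 101 \left(111 + \left(-240\right)^{2} - 24240\right)} = \frac{1}{-27743 + 101 \left(111 + 57600 - 24240\right)} = \frac{1}{-27743 + 101 \cdot 33471} = \frac{1}{-27743 + 3380571} = \frac{1}{3352828}$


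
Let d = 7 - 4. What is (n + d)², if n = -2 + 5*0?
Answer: 1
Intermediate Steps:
d = 3
n = -2 (n = -2 + 0 = -2)
(n + d)² = (-2 + 3)² = 1² = 1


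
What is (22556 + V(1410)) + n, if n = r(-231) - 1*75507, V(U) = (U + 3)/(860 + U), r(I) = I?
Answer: -120721727/2270 ≈ -53181.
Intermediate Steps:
V(U) = (3 + U)/(860 + U)
n = -75738 (n = -231 - 1*75507 = -231 - 75507 = -75738)
(22556 + V(1410)) + n = (22556 + (3 + 1410)/(860 + 1410)) - 75738 = (22556 + 1413/2270) - 75738 = 51203533/2270 - 75738 = -120721727/2270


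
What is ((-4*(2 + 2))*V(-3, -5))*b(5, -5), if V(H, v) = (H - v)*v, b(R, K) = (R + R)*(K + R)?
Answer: 0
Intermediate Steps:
b(R, K) = 2*R*(K + R) (b(R, K) = (2*R)*(K + R) = 2*R*(K + R))
V(H, v) = v*(H - v)
((-4*(2 + 2))*V(-3, -5))*b(5, -5) = ((-4*(2 + 2))*(-5*(-3 - 1*(-5))))*(2*5*(-5 + 5)) = ((-4*4)*(-5*(-3 + 5)))*(2*5*0) = -(-80)*2*0 = -16*(-10)*0 = 160*0 = 0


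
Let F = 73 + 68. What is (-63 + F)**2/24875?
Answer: 6084/24875 ≈ 0.24458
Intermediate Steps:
F = 141
(-63 + F)**2/24875 = (-63 + 141)**2/24875 = 78**2*(1/24875) = 6084*(1/24875) = 6084/24875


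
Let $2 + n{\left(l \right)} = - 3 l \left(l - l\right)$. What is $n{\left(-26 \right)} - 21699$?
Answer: $-21701$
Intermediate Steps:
$n{\left(l \right)} = -2$ ($n{\left(l \right)} = -2 + - 3 l \left(l - l\right) = -2 + - 3 l 0 = -2 + 0 = -2$)
$n{\left(-26 \right)} - 21699 = -2 - 21699 = -21701$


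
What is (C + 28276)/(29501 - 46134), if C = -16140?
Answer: -12136/16633 ≈ -0.72963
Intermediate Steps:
(C + 28276)/(29501 - 46134) = (-16140 + 28276)/(29501 - 46134) = 12136/(-16633) = 12136*(-1/16633) = -12136/16633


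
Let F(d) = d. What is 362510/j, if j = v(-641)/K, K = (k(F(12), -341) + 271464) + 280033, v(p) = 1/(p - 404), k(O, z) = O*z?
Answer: -207369576944750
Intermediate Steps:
v(p) = 1/(-404 + p)
K = 547405 (K = (12*(-341) + 271464) + 280033 = (-4092 + 271464) + 280033 = 267372 + 280033 = 547405)
j = -1/572038225 (j = 1/(-404 - 641*547405) = (1/547405)/(-1045) = -1/1045*1/547405 = -1/572038225 ≈ -1.7481e-9)
362510/j = 362510/(-1/572038225) = 362510*(-572038225) = -207369576944750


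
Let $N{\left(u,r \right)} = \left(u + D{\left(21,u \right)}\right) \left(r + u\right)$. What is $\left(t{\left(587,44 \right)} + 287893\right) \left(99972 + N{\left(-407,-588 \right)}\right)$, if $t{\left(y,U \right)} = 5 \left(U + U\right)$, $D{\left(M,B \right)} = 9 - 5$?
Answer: $144442434681$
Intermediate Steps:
$D{\left(M,B \right)} = 4$
$t{\left(y,U \right)} = 10 U$ ($t{\left(y,U \right)} = 5 \cdot 2 U = 10 U$)
$N{\left(u,r \right)} = \left(4 + u\right) \left(r + u\right)$ ($N{\left(u,r \right)} = \left(u + 4\right) \left(r + u\right) = \left(4 + u\right) \left(r + u\right)$)
$\left(t{\left(587,44 \right)} + 287893\right) \left(99972 + N{\left(-407,-588 \right)}\right) = \left(10 \cdot 44 + 287893\right) \left(99972 + \left(\left(-407\right)^{2} + 4 \left(-588\right) + 4 \left(-407\right) - -239316\right)\right) = \left(440 + 287893\right) \left(99972 + \left(165649 - 2352 - 1628 + 239316\right)\right) = 288333 \left(99972 + 400985\right) = 288333 \cdot 500957 = 144442434681$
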